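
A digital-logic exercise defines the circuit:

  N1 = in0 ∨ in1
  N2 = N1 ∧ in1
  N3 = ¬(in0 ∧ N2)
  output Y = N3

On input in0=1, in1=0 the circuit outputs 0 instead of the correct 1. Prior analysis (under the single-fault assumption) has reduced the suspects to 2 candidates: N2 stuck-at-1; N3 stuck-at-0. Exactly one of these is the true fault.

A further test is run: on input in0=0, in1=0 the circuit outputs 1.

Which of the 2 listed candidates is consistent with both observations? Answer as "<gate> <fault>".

N2 stuck-at-1

Evaluate each candidate on input in0=0, in1=0:
  N2 stuck-at-1: N1=0, N2=1 [stuck-at-1], N3=1 → 1 — matches
  N3 stuck-at-0: N1=0, N2=0, N3=0 [stuck-at-0] → 0 — eliminated
Only N2 stuck-at-1 reproduces the observed 1.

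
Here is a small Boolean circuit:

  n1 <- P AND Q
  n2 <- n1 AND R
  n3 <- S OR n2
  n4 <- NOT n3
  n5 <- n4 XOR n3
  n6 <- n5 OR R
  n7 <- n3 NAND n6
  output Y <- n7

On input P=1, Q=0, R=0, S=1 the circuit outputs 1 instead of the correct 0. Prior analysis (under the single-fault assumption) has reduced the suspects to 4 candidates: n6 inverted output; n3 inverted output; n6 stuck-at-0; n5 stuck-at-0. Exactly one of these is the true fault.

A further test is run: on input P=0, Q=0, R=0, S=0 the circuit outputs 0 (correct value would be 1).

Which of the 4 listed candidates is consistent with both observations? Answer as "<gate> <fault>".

Evaluate each candidate on input P=0, Q=0, R=0, S=0:
  n6 inverted output: n1=0, n2=0, n3=0, n4=1, n5=1, n6=0 [inverted output], n7=1 → 1 — eliminated
  n3 inverted output: n1=0, n2=0, n3=1 [inverted output], n4=0, n5=1, n6=1, n7=0 → 0 — matches
  n6 stuck-at-0: n1=0, n2=0, n3=0, n4=1, n5=1, n6=0 [stuck-at-0], n7=1 → 1 — eliminated
  n5 stuck-at-0: n1=0, n2=0, n3=0, n4=1, n5=0 [stuck-at-0], n6=0, n7=1 → 1 — eliminated
Only n3 inverted output reproduces the observed 0.

n3 inverted output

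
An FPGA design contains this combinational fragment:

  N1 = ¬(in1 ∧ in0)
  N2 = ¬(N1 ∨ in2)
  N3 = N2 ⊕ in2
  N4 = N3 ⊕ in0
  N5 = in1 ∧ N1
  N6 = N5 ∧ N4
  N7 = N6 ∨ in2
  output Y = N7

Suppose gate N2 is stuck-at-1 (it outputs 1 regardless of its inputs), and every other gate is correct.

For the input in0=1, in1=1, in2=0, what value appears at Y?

0

Propagate with N2 forced: N1=0, N2=1 [stuck-at-1], N3=1, N4=0, N5=0, N6=0, N7=0.
So Y = 0. (Same as the fault-free value — the fault is masked on this input.)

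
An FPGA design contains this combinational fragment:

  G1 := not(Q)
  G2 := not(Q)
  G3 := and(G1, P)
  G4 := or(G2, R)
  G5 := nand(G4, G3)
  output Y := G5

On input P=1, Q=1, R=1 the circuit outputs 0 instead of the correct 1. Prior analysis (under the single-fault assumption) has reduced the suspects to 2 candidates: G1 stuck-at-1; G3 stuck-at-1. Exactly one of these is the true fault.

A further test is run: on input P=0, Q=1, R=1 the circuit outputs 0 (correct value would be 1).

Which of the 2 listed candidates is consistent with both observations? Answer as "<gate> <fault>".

G3 stuck-at-1

Evaluate each candidate on input P=0, Q=1, R=1:
  G1 stuck-at-1: G1=1 [stuck-at-1], G2=0, G3=0, G4=1, G5=1 → 1 — eliminated
  G3 stuck-at-1: G1=0, G2=0, G3=1 [stuck-at-1], G4=1, G5=0 → 0 — matches
Only G3 stuck-at-1 reproduces the observed 0.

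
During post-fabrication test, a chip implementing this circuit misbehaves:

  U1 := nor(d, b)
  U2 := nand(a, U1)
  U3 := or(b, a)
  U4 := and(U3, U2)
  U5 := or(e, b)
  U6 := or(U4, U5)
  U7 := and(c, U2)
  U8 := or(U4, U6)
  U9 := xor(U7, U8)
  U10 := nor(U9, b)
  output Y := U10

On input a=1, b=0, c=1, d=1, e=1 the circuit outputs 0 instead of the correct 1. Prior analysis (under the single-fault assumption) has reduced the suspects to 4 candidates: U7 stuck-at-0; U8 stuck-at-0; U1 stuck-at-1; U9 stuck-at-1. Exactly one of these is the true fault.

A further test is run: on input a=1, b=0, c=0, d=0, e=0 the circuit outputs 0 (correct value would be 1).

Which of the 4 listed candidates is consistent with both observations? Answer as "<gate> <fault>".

Evaluate each candidate on input a=1, b=0, c=0, d=0, e=0:
  U7 stuck-at-0: U1=1, U2=0, U3=1, U4=0, U5=0, U6=0, U7=0 [stuck-at-0], U8=0, U9=0, U10=1 → 1 — eliminated
  U8 stuck-at-0: U1=1, U2=0, U3=1, U4=0, U5=0, U6=0, U7=0, U8=0 [stuck-at-0], U9=0, U10=1 → 1 — eliminated
  U1 stuck-at-1: U1=1 [stuck-at-1], U2=0, U3=1, U4=0, U5=0, U6=0, U7=0, U8=0, U9=0, U10=1 → 1 — eliminated
  U9 stuck-at-1: U1=1, U2=0, U3=1, U4=0, U5=0, U6=0, U7=0, U8=0, U9=1 [stuck-at-1], U10=0 → 0 — matches
Only U9 stuck-at-1 reproduces the observed 0.

U9 stuck-at-1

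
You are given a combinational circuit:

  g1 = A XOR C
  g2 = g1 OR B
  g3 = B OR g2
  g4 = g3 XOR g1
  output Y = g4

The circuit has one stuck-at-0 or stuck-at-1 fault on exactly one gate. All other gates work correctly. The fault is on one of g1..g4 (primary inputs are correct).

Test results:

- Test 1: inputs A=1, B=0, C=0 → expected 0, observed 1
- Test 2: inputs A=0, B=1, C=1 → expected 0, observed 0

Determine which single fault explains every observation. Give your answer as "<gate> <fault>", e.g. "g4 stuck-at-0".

g2 stuck-at-0

Fault-free values for test 1 (A=1, B=0, C=0): g1=1, g2=1, g3=1, g4=0, giving Y=0. Observed 1.
Test 1: faults giving observed 1 are {g2 stuck-at-0, g3 stuck-at-0, g4 stuck-at-1}.
Test 2 (A=0, B=1, C=1): fault-free g1=1, g2=1, g3=1, g4=0 → 0; observed 0. Eliminates g3 stuck-at-0, g4 stuck-at-1.
Only g2 stuck-at-0 is consistent with every test.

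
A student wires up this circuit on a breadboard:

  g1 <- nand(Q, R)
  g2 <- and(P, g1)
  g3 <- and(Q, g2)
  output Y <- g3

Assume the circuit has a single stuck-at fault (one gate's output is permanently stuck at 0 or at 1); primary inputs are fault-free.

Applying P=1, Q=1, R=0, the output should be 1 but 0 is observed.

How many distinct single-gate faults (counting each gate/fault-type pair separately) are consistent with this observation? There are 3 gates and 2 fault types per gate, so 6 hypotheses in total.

3

Fault-free: g1=1, g2=1, g3=1 → 1. Observed 0.
  g1 stuck-at-0: output 0 ✓
  g1 stuck-at-1: output 1 ✗
  g2 stuck-at-0: output 0 ✓
  g2 stuck-at-1: output 1 ✗
  g3 stuck-at-0: output 0 ✓
  g3 stuck-at-1: output 1 ✗
Consistent faults: {g1 stuck-at-0, g2 stuck-at-0, g3 stuck-at-0} — 3 in all.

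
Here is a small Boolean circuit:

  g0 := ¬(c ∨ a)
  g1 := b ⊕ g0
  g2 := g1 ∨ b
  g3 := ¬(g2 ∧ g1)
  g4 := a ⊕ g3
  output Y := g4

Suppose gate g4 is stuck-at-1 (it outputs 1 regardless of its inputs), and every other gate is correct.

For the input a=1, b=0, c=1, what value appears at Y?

1

Propagate with g4 forced: g0=0, g1=0, g2=0, g3=1, g4=1 [stuck-at-1].
So Y = 1. (Without the fault it would be 0.)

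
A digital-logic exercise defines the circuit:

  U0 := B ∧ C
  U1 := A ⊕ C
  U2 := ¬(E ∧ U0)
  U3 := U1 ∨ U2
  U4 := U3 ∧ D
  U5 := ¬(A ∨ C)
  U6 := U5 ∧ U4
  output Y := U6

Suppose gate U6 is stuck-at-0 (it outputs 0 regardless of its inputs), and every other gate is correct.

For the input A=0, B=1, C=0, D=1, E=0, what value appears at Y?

Propagate with U6 forced: U0=0, U1=0, U2=1, U3=1, U4=1, U5=1, U6=0 [stuck-at-0].
So Y = 0. (Without the fault it would be 1.)

0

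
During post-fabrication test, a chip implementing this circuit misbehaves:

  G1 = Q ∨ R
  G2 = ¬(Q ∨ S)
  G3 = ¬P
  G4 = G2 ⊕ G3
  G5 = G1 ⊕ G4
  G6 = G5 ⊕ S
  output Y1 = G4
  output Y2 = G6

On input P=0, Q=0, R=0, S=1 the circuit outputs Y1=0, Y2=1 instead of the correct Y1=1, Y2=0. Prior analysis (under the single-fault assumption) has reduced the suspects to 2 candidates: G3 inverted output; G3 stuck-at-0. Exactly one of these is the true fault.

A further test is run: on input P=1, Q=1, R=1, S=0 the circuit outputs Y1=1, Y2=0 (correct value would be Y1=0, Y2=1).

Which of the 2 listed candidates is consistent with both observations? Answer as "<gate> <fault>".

Evaluate each candidate on input P=1, Q=1, R=1, S=0:
  G3 inverted output: G1=1, G2=0, G3=1 [inverted output], G4=1, G5=0, G6=0 → Y1=1, Y2=0 — matches
  G3 stuck-at-0: G1=1, G2=0, G3=0 [stuck-at-0], G4=0, G5=1, G6=1 → Y1=0, Y2=1 — eliminated
Only G3 inverted output reproduces the observed Y1=1, Y2=0.

G3 inverted output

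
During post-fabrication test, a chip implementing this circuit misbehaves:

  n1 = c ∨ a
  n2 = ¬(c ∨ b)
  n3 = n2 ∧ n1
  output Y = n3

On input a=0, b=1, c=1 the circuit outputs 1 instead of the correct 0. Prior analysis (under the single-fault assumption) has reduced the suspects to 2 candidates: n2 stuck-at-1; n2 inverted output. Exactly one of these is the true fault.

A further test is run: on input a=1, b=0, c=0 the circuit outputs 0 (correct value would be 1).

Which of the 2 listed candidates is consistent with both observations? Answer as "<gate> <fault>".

n2 inverted output

Evaluate each candidate on input a=1, b=0, c=0:
  n2 stuck-at-1: n1=1, n2=1 [stuck-at-1], n3=1 → 1 — eliminated
  n2 inverted output: n1=1, n2=0 [inverted output], n3=0 → 0 — matches
Only n2 inverted output reproduces the observed 0.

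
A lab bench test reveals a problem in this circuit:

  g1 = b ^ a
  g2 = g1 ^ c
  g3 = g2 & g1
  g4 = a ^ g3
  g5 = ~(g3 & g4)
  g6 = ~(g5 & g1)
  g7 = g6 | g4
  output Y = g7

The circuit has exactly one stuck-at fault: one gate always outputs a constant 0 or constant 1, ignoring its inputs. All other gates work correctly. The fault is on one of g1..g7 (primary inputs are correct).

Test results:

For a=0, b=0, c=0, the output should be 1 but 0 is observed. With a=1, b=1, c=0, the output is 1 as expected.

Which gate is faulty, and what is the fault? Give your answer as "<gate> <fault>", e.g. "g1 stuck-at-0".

Fault-free values for test 1 (a=0, b=0, c=0): g1=0, g2=0, g3=0, g4=0, g5=1, g6=1, g7=1, giving Y=1. Observed 0.
Test 1: faults giving observed 0 are {g6 stuck-at-0, g7 stuck-at-0}.
Test 2 (a=1, b=1, c=0): fault-free g1=0, g2=0, g3=0, g4=1, g5=1, g6=1, g7=1 → 1; observed 1. Eliminates g7 stuck-at-0.
Only g6 stuck-at-0 is consistent with every test.

g6 stuck-at-0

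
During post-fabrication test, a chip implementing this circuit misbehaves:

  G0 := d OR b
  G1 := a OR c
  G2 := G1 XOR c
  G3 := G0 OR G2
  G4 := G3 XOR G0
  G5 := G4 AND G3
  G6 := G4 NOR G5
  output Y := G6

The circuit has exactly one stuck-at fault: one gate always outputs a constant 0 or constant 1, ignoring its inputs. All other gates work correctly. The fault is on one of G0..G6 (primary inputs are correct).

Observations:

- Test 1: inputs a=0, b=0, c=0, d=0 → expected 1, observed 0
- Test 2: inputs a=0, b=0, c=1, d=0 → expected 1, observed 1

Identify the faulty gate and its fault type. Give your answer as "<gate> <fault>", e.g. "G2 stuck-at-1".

Fault-free values for test 1 (a=0, b=0, c=0, d=0): G0=0, G1=0, G2=0, G3=0, G4=0, G5=0, G6=1, giving Y=1. Observed 0.
Test 1: faults giving observed 0 are {G1 stuck-at-1, G2 stuck-at-1, G3 stuck-at-1, G4 stuck-at-1, G5 stuck-at-1, G6 stuck-at-0}.
Test 2 (a=0, b=0, c=1, d=0): fault-free G0=0, G1=1, G2=0, G3=0, G4=0, G5=0, G6=1 → 1; observed 1. Eliminates G2 stuck-at-1, G3 stuck-at-1, G4 stuck-at-1, G5 stuck-at-1, G6 stuck-at-0.
Only G1 stuck-at-1 is consistent with every test.

G1 stuck-at-1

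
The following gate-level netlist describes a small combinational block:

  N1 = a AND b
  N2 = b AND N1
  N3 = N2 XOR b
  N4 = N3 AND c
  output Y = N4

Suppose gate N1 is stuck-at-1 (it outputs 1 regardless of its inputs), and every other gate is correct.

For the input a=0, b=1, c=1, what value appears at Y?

Propagate with N1 forced: N1=1 [stuck-at-1], N2=1, N3=0, N4=0.
So Y = 0. (Without the fault it would be 1.)

0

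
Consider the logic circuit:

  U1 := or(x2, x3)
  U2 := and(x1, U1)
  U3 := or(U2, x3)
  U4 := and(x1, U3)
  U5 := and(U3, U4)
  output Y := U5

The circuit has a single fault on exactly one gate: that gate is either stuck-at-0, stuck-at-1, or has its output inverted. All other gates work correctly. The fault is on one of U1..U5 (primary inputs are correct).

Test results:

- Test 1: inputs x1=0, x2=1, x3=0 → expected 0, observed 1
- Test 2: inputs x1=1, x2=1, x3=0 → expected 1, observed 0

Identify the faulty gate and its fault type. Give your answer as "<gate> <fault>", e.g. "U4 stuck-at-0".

U5 inverted output

Fault-free values for test 1 (x1=0, x2=1, x3=0): U1=1, U2=0, U3=0, U4=0, U5=0, giving Y=0. Observed 1.
Test 1: faults giving observed 1 are {U5 stuck-at-1, U5 inverted output}.
Test 2 (x1=1, x2=1, x3=0): fault-free U1=1, U2=1, U3=1, U4=1, U5=1 → 1; observed 0. Eliminates U5 stuck-at-1.
Only U5 inverted output is consistent with every test.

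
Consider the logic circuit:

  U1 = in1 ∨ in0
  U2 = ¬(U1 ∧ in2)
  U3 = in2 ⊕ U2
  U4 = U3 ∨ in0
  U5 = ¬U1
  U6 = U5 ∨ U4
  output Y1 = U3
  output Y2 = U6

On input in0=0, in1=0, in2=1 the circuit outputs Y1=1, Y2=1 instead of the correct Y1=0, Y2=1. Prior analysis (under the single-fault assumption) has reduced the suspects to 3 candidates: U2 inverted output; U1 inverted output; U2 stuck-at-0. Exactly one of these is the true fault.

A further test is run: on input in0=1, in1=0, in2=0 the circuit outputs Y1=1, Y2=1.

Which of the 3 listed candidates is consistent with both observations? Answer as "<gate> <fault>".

Evaluate each candidate on input in0=1, in1=0, in2=0:
  U2 inverted output: U1=1, U2=0 [inverted output], U3=0, U4=1, U5=0, U6=1 → Y1=0, Y2=1 — eliminated
  U1 inverted output: U1=0 [inverted output], U2=1, U3=1, U4=1, U5=1, U6=1 → Y1=1, Y2=1 — matches
  U2 stuck-at-0: U1=1, U2=0 [stuck-at-0], U3=0, U4=1, U5=0, U6=1 → Y1=0, Y2=1 — eliminated
Only U1 inverted output reproduces the observed Y1=1, Y2=1.

U1 inverted output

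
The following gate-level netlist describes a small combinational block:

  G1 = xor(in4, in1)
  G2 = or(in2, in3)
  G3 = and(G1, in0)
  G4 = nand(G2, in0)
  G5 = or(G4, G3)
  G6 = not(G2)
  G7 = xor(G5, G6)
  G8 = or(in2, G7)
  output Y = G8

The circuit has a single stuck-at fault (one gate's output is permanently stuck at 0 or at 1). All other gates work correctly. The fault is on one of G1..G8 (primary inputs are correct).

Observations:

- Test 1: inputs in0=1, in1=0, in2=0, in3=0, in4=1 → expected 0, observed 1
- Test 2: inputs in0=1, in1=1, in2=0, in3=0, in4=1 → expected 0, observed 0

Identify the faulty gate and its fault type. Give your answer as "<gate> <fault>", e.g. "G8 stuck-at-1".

Fault-free values for test 1 (in0=1, in1=0, in2=0, in3=0, in4=1): G1=1, G2=0, G3=1, G4=1, G5=1, G6=1, G7=0, G8=0, giving Y=0. Observed 1.
Test 1: faults giving observed 1 are {G2 stuck-at-1, G5 stuck-at-0, G6 stuck-at-0, G7 stuck-at-1, G8 stuck-at-1}.
Test 2 (in0=1, in1=1, in2=0, in3=0, in4=1): fault-free G1=0, G2=0, G3=0, G4=1, G5=1, G6=1, G7=0, G8=0 → 0; observed 0. Eliminates G5 stuck-at-0, G6 stuck-at-0, G7 stuck-at-1, G8 stuck-at-1.
Only G2 stuck-at-1 is consistent with every test.

G2 stuck-at-1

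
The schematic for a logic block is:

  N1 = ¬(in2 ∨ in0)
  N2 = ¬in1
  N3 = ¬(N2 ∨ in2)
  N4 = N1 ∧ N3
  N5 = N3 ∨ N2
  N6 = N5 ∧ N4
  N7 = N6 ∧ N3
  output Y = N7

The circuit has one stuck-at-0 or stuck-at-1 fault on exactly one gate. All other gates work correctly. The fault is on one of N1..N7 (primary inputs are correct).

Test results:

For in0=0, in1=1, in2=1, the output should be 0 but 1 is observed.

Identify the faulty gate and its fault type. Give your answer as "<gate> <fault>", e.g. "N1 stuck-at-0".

Fault-free values for test 1 (in0=0, in1=1, in2=1): N1=0, N2=0, N3=0, N4=0, N5=0, N6=0, N7=0, giving Y=0. Observed 1.
Test 1: faults giving observed 1 are {N7 stuck-at-1}.
Only N7 stuck-at-1 is consistent with every test.

N7 stuck-at-1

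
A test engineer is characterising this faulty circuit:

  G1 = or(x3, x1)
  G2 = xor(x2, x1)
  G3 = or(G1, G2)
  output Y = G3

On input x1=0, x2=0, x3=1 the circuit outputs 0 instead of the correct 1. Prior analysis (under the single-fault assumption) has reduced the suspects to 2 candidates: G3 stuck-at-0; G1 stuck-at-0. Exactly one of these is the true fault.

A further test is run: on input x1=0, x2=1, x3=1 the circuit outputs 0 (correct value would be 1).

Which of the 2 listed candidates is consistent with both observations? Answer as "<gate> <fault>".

G3 stuck-at-0

Evaluate each candidate on input x1=0, x2=1, x3=1:
  G3 stuck-at-0: G1=1, G2=1, G3=0 [stuck-at-0] → 0 — matches
  G1 stuck-at-0: G1=0 [stuck-at-0], G2=1, G3=1 → 1 — eliminated
Only G3 stuck-at-0 reproduces the observed 0.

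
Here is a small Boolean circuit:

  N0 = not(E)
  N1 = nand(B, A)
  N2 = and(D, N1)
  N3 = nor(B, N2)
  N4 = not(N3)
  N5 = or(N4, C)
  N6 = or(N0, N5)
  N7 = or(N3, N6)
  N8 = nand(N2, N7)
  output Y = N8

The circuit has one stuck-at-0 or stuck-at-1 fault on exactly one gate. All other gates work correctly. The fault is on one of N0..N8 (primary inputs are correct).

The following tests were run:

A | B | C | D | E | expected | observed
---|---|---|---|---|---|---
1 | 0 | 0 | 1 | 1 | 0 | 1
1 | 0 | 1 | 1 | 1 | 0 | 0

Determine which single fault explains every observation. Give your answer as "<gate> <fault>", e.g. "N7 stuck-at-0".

Fault-free values for test 1 (A=1, B=0, C=0, D=1, E=1): N0=0, N1=1, N2=1, N3=0, N4=1, N5=1, N6=1, N7=1, N8=0, giving Y=0. Observed 1.
Test 1: faults giving observed 1 are {N1 stuck-at-0, N2 stuck-at-0, N4 stuck-at-0, N5 stuck-at-0, N6 stuck-at-0, N7 stuck-at-0, N8 stuck-at-1}.
Test 2 (A=1, B=0, C=1, D=1, E=1): fault-free N0=0, N1=1, N2=1, N3=0, N4=1, N5=1, N6=1, N7=1, N8=0 → 0; observed 0. Eliminates N1 stuck-at-0, N2 stuck-at-0, N5 stuck-at-0, N6 stuck-at-0, N7 stuck-at-0, N8 stuck-at-1.
Only N4 stuck-at-0 is consistent with every test.

N4 stuck-at-0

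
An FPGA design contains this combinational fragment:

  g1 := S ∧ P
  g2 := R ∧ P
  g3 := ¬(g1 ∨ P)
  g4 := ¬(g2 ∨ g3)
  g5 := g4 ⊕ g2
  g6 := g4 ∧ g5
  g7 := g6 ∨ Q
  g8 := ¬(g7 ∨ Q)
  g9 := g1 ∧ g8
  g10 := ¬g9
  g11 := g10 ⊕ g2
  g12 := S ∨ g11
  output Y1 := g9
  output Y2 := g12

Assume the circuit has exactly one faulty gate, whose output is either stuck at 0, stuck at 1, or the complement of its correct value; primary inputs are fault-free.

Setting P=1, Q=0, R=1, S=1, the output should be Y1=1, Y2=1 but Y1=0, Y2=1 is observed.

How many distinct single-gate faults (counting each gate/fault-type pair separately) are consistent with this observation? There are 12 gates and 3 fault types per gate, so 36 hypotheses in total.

12

Fault-free: g1=1, g2=1, g3=0, g4=0, g5=1, g6=0, g7=0, g8=1, g9=1, g10=0, g11=1, g12=1 → Y1=1, Y2=1. Observed Y1=0, Y2=1.
  g1: stuck-at-0, inverted output ✓; others ✗
  g2: stuck-at-0, inverted output ✓; others ✗
  g3: none of the 3 fault types match ✗
  g4: none of the 3 fault types match ✗
  g5: none of the 3 fault types match ✗
  g6: stuck-at-1, inverted output ✓; others ✗
  g7: stuck-at-1, inverted output ✓; others ✗
  g8: stuck-at-0, inverted output ✓; others ✗
  g9: stuck-at-0, inverted output ✓; others ✗
  g10: none of the 3 fault types match ✗
  g11: none of the 3 fault types match ✗
  g12: none of the 3 fault types match ✗
Consistent faults: {g1 stuck-at-0, g1 inverted output, g2 stuck-at-0, g2 inverted output, g6 stuck-at-1, g6 inverted output, g7 stuck-at-1, g7 inverted output, g8 stuck-at-0, g8 inverted output, g9 stuck-at-0, g9 inverted output} — 12 in all.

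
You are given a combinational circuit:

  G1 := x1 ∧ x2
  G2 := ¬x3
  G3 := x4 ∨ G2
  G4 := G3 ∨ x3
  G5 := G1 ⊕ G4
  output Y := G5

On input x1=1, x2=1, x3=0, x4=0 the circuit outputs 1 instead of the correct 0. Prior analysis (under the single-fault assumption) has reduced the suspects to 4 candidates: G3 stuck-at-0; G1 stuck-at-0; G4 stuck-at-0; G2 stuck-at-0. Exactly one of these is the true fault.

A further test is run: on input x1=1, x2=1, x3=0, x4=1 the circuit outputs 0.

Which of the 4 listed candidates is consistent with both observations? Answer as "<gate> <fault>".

G2 stuck-at-0

Evaluate each candidate on input x1=1, x2=1, x3=0, x4=1:
  G3 stuck-at-0: G1=1, G2=1, G3=0 [stuck-at-0], G4=0, G5=1 → 1 — eliminated
  G1 stuck-at-0: G1=0 [stuck-at-0], G2=1, G3=1, G4=1, G5=1 → 1 — eliminated
  G4 stuck-at-0: G1=1, G2=1, G3=1, G4=0 [stuck-at-0], G5=1 → 1 — eliminated
  G2 stuck-at-0: G1=1, G2=0 [stuck-at-0], G3=1, G4=1, G5=0 → 0 — matches
Only G2 stuck-at-0 reproduces the observed 0.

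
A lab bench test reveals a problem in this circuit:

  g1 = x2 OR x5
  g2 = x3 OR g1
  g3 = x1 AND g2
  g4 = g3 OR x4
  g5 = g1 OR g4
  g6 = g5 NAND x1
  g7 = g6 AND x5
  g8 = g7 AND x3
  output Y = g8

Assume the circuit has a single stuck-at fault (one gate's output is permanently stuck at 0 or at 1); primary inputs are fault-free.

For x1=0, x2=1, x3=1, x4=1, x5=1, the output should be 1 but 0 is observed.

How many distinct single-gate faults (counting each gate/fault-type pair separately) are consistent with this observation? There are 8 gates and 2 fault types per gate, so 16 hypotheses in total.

3

Fault-free: g1=1, g2=1, g3=0, g4=1, g5=1, g6=1, g7=1, g8=1 → 1. Observed 0.
  g1: none of the 2 fault types match ✗
  g2: none of the 2 fault types match ✗
  g3: none of the 2 fault types match ✗
  g4: none of the 2 fault types match ✗
  g5: none of the 2 fault types match ✗
  g6: stuck-at-0 ✓; others ✗
  g7: stuck-at-0 ✓; others ✗
  g8: stuck-at-0 ✓; others ✗
Consistent faults: {g6 stuck-at-0, g7 stuck-at-0, g8 stuck-at-0} — 3 in all.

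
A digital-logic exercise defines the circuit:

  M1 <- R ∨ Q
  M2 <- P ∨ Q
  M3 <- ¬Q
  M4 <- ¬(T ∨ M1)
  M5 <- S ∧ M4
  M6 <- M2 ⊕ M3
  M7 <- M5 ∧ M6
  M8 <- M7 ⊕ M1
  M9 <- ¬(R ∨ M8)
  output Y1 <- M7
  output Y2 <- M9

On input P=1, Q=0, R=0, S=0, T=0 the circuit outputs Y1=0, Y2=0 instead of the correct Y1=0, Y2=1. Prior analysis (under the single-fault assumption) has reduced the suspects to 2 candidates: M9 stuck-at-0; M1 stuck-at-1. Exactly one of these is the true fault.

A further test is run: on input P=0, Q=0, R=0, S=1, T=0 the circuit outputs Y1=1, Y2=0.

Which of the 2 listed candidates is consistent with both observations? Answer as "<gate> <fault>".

Evaluate each candidate on input P=0, Q=0, R=0, S=1, T=0:
  M9 stuck-at-0: M1=0, M2=0, M3=1, M4=1, M5=1, M6=1, M7=1, M8=1, M9=0 [stuck-at-0] → Y1=1, Y2=0 — matches
  M1 stuck-at-1: M1=1 [stuck-at-1], M2=0, M3=1, M4=0, M5=0, M6=1, M7=0, M8=1, M9=0 → Y1=0, Y2=0 — eliminated
Only M9 stuck-at-0 reproduces the observed Y1=1, Y2=0.

M9 stuck-at-0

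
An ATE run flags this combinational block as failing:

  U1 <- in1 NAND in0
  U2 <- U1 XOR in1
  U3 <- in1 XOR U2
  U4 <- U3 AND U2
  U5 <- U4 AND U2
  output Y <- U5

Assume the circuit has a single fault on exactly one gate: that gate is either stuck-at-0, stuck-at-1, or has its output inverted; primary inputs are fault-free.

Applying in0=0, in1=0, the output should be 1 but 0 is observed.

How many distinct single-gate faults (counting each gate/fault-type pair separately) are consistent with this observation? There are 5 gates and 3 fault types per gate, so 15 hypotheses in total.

10

Fault-free: U1=1, U2=1, U3=1, U4=1, U5=1 → 1. Observed 0.
  U1: stuck-at-0, inverted output ✓; others ✗
  U2: stuck-at-0, inverted output ✓; others ✗
  U3: stuck-at-0, inverted output ✓; others ✗
  U4: stuck-at-0, inverted output ✓; others ✗
  U5: stuck-at-0, inverted output ✓; others ✗
Consistent faults: {U1 stuck-at-0, U1 inverted output, U2 stuck-at-0, U2 inverted output, U3 stuck-at-0, U3 inverted output, U4 stuck-at-0, U4 inverted output, U5 stuck-at-0, U5 inverted output} — 10 in all.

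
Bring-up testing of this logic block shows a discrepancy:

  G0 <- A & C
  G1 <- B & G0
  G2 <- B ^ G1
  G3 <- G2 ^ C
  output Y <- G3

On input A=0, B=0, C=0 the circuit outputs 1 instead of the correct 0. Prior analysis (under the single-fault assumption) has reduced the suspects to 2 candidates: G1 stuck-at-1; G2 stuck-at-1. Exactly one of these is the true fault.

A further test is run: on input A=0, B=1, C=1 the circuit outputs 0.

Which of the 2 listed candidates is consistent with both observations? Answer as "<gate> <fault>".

Evaluate each candidate on input A=0, B=1, C=1:
  G1 stuck-at-1: G0=0, G1=1 [stuck-at-1], G2=0, G3=1 → 1 — eliminated
  G2 stuck-at-1: G0=0, G1=0, G2=1 [stuck-at-1], G3=0 → 0 — matches
Only G2 stuck-at-1 reproduces the observed 0.

G2 stuck-at-1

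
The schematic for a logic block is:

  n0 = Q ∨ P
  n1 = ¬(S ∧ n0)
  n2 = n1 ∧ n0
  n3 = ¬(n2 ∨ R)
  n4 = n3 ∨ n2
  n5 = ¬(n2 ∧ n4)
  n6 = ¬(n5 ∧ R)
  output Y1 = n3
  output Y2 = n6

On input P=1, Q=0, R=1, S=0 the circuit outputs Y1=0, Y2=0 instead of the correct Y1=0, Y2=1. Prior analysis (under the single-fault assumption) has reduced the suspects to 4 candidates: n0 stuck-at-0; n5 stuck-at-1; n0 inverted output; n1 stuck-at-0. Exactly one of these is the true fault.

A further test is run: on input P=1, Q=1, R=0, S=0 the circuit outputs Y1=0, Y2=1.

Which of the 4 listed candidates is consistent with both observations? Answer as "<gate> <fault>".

n5 stuck-at-1

Evaluate each candidate on input P=1, Q=1, R=0, S=0:
  n0 stuck-at-0: n0=0 [stuck-at-0], n1=1, n2=0, n3=1, n4=1, n5=1, n6=1 → Y1=1, Y2=1 — eliminated
  n5 stuck-at-1: n0=1, n1=1, n2=1, n3=0, n4=1, n5=1 [stuck-at-1], n6=1 → Y1=0, Y2=1 — matches
  n0 inverted output: n0=0 [inverted output], n1=1, n2=0, n3=1, n4=1, n5=1, n6=1 → Y1=1, Y2=1 — eliminated
  n1 stuck-at-0: n0=1, n1=0 [stuck-at-0], n2=0, n3=1, n4=1, n5=1, n6=1 → Y1=1, Y2=1 — eliminated
Only n5 stuck-at-1 reproduces the observed Y1=0, Y2=1.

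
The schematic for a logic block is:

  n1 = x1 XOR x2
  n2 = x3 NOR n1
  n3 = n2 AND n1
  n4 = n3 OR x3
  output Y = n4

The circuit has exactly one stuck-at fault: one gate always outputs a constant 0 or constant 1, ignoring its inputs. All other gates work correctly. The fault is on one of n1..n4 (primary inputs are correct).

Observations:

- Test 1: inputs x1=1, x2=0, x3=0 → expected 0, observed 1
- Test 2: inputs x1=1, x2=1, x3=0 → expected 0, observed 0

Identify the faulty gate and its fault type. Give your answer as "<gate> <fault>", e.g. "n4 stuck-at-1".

Fault-free values for test 1 (x1=1, x2=0, x3=0): n1=1, n2=0, n3=0, n4=0, giving Y=0. Observed 1.
Test 1: faults giving observed 1 are {n2 stuck-at-1, n3 stuck-at-1, n4 stuck-at-1}.
Test 2 (x1=1, x2=1, x3=0): fault-free n1=0, n2=1, n3=0, n4=0 → 0; observed 0. Eliminates n3 stuck-at-1, n4 stuck-at-1.
Only n2 stuck-at-1 is consistent with every test.

n2 stuck-at-1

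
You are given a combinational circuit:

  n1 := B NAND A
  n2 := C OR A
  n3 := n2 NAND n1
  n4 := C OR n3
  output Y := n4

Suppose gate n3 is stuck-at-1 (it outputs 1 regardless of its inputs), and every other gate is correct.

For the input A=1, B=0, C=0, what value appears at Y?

1

Propagate with n3 forced: n1=1, n2=1, n3=1 [stuck-at-1], n4=1.
So Y = 1. (Without the fault it would be 0.)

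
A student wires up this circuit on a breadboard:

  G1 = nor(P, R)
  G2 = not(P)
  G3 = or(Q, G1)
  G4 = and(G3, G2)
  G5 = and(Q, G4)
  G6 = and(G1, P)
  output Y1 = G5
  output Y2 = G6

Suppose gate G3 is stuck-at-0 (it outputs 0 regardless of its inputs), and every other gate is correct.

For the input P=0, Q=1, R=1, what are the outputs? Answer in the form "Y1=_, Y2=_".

Propagate with G3 forced: G1=0, G2=1, G3=0 [stuck-at-0], G4=0, G5=0, G6=0.
So the outputs are Y1=0, Y2=0. (Without the fault they would be Y1=1, Y2=0.)

Y1=0, Y2=0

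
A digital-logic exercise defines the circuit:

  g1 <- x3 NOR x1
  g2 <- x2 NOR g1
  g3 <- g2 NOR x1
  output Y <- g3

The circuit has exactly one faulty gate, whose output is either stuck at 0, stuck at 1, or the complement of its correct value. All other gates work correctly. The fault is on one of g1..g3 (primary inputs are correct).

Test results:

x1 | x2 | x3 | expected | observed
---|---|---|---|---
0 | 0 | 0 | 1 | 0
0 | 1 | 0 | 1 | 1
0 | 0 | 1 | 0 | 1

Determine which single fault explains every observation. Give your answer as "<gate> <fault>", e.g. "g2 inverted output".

g1 inverted output

Fault-free values for test 1 (x1=0, x2=0, x3=0): g1=1, g2=0, g3=1, giving Y=1. Observed 0.
Test 1: faults giving observed 0 are {g1 stuck-at-0, g1 inverted output, g2 stuck-at-1, g2 inverted output, g3 stuck-at-0, g3 inverted output}.
Test 2 (x1=0, x2=1, x3=0): fault-free g1=1, g2=0, g3=1 → 1; observed 1. Eliminates g2 stuck-at-1, g2 inverted output, g3 stuck-at-0, g3 inverted output.
Test 3 (x1=0, x2=0, x3=1): fault-free g1=0, g2=1, g3=0 → 0; observed 1. Eliminates g1 stuck-at-0.
Only g1 inverted output is consistent with every test.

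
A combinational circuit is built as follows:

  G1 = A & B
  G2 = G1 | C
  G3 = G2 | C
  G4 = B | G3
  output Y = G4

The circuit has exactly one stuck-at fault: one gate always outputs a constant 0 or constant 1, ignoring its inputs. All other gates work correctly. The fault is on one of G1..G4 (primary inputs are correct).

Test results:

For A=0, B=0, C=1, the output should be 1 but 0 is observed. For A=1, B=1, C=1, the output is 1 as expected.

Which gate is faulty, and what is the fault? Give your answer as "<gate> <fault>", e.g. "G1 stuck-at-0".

G3 stuck-at-0

Fault-free values for test 1 (A=0, B=0, C=1): G1=0, G2=1, G3=1, G4=1, giving Y=1. Observed 0.
Test 1: faults giving observed 0 are {G3 stuck-at-0, G4 stuck-at-0}.
Test 2 (A=1, B=1, C=1): fault-free G1=1, G2=1, G3=1, G4=1 → 1; observed 1. Eliminates G4 stuck-at-0.
Only G3 stuck-at-0 is consistent with every test.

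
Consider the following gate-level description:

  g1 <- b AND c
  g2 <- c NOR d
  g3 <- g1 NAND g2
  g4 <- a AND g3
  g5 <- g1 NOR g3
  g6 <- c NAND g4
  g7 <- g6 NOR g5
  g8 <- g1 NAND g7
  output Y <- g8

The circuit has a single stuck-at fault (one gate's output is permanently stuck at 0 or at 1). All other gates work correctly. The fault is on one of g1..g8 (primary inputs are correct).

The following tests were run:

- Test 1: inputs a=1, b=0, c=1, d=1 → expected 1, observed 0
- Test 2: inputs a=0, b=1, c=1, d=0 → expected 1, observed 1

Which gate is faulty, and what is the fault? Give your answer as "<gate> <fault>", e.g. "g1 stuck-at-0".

g1 stuck-at-1

Fault-free values for test 1 (a=1, b=0, c=1, d=1): g1=0, g2=0, g3=1, g4=1, g5=0, g6=0, g7=1, g8=1, giving Y=1. Observed 0.
Test 1: faults giving observed 0 are {g1 stuck-at-1, g8 stuck-at-0}.
Test 2 (a=0, b=1, c=1, d=0): fault-free g1=1, g2=0, g3=1, g4=0, g5=0, g6=1, g7=0, g8=1 → 1; observed 1. Eliminates g8 stuck-at-0.
Only g1 stuck-at-1 is consistent with every test.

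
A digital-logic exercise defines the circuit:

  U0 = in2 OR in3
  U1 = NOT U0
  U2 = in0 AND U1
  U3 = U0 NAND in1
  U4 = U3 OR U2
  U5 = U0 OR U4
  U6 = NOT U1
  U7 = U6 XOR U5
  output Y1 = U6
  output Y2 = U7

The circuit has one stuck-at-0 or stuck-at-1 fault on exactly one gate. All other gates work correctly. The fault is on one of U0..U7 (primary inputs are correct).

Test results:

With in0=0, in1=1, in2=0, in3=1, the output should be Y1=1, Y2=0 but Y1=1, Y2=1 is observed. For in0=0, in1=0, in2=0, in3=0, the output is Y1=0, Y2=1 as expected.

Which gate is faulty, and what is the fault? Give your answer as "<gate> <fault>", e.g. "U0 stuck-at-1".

U7 stuck-at-1

Fault-free values for test 1 (in0=0, in1=1, in2=0, in3=1): U0=1, U1=0, U2=0, U3=0, U4=0, U5=1, U6=1, U7=0, giving Y1=1, Y2=0. Observed Y1=1, Y2=1.
Test 1: faults giving observed Y1=1, Y2=1 are {U5 stuck-at-0, U7 stuck-at-1}.
Test 2 (in0=0, in1=0, in2=0, in3=0): fault-free U0=0, U1=1, U2=0, U3=1, U4=1, U5=1, U6=0, U7=1 → Y1=0, Y2=1; observed Y1=0, Y2=1. Eliminates U5 stuck-at-0.
Only U7 stuck-at-1 is consistent with every test.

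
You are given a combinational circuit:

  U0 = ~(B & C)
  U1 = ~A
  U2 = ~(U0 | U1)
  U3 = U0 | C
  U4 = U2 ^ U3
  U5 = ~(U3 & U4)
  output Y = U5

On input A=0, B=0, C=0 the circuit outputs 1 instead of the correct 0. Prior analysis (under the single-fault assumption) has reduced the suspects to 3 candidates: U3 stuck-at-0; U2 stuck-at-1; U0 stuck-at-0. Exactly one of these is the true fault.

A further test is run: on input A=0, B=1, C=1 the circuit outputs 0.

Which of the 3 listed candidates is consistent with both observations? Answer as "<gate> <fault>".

U0 stuck-at-0

Evaluate each candidate on input A=0, B=1, C=1:
  U3 stuck-at-0: U0=0, U1=1, U2=0, U3=0 [stuck-at-0], U4=0, U5=1 → 1 — eliminated
  U2 stuck-at-1: U0=0, U1=1, U2=1 [stuck-at-1], U3=1, U4=0, U5=1 → 1 — eliminated
  U0 stuck-at-0: U0=0 [stuck-at-0], U1=1, U2=0, U3=1, U4=1, U5=0 → 0 — matches
Only U0 stuck-at-0 reproduces the observed 0.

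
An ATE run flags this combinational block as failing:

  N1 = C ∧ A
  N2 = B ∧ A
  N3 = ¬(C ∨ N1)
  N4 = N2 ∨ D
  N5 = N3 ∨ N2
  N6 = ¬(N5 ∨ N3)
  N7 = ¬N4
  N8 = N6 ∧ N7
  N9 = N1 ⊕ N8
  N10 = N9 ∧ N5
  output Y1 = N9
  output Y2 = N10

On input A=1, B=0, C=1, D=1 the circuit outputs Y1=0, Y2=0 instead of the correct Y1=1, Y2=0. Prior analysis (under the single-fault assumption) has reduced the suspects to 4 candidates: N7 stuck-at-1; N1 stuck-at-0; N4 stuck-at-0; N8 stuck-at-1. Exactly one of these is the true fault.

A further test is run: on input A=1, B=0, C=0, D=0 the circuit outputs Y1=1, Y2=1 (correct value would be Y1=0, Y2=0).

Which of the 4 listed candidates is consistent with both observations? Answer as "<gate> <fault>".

Evaluate each candidate on input A=1, B=0, C=0, D=0:
  N7 stuck-at-1: N1=0, N2=0, N3=1, N4=0, N5=1, N6=0, N7=1 [stuck-at-1], N8=0, N9=0, N10=0 → Y1=0, Y2=0 — eliminated
  N1 stuck-at-0: N1=0 [stuck-at-0], N2=0, N3=1, N4=0, N5=1, N6=0, N7=1, N8=0, N9=0, N10=0 → Y1=0, Y2=0 — eliminated
  N4 stuck-at-0: N1=0, N2=0, N3=1, N4=0 [stuck-at-0], N5=1, N6=0, N7=1, N8=0, N9=0, N10=0 → Y1=0, Y2=0 — eliminated
  N8 stuck-at-1: N1=0, N2=0, N3=1, N4=0, N5=1, N6=0, N7=1, N8=1 [stuck-at-1], N9=1, N10=1 → Y1=1, Y2=1 — matches
Only N8 stuck-at-1 reproduces the observed Y1=1, Y2=1.

N8 stuck-at-1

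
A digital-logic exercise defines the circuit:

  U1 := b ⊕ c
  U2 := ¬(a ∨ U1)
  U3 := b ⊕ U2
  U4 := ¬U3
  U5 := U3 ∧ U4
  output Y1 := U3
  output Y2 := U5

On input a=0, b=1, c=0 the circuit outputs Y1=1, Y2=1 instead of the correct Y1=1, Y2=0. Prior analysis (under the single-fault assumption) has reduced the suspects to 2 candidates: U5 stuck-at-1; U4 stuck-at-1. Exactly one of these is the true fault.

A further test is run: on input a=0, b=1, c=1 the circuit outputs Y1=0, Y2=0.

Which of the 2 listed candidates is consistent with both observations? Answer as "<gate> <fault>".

U4 stuck-at-1

Evaluate each candidate on input a=0, b=1, c=1:
  U5 stuck-at-1: U1=0, U2=1, U3=0, U4=1, U5=1 [stuck-at-1] → Y1=0, Y2=1 — eliminated
  U4 stuck-at-1: U1=0, U2=1, U3=0, U4=1 [stuck-at-1], U5=0 → Y1=0, Y2=0 — matches
Only U4 stuck-at-1 reproduces the observed Y1=0, Y2=0.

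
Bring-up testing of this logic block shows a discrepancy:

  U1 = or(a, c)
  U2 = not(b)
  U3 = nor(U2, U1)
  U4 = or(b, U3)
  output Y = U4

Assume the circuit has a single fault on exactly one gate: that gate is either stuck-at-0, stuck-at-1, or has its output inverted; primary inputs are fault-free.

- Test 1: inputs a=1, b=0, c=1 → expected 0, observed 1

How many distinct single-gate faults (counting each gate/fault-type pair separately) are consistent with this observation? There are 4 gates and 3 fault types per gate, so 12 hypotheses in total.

Fault-free: U1=1, U2=1, U3=0, U4=0 → 0. Observed 1.
  U1 stuck-at-0: output 0 ✗
  U1 stuck-at-1: output 0 ✗
  U1 inverted output: output 0 ✗
  U2 stuck-at-0: output 0 ✗
  U2 stuck-at-1: output 0 ✗
  U2 inverted output: output 0 ✗
  U3 stuck-at-0: output 0 ✗
  U3 stuck-at-1: output 1 ✓
  U3 inverted output: output 1 ✓
  U4 stuck-at-0: output 0 ✗
  U4 stuck-at-1: output 1 ✓
  U4 inverted output: output 1 ✓
Consistent faults: {U3 stuck-at-1, U3 inverted output, U4 stuck-at-1, U4 inverted output} — 4 in all.

4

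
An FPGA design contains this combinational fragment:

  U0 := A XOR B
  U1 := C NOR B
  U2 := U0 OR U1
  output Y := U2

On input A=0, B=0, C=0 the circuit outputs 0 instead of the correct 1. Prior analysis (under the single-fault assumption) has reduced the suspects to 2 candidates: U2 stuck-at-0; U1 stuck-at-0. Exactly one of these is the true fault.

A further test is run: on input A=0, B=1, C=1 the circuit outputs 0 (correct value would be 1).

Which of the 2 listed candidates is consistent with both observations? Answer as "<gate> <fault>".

U2 stuck-at-0

Evaluate each candidate on input A=0, B=1, C=1:
  U2 stuck-at-0: U0=1, U1=0, U2=0 [stuck-at-0] → 0 — matches
  U1 stuck-at-0: U0=1, U1=0 [stuck-at-0], U2=1 → 1 — eliminated
Only U2 stuck-at-0 reproduces the observed 0.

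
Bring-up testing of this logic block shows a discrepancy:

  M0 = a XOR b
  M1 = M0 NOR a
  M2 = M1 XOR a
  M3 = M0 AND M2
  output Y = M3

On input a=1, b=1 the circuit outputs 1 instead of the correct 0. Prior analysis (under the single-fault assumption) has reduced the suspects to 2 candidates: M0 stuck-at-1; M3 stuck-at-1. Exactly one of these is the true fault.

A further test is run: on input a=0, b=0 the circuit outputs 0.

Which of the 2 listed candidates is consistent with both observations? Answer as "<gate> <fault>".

M0 stuck-at-1

Evaluate each candidate on input a=0, b=0:
  M0 stuck-at-1: M0=1 [stuck-at-1], M1=0, M2=0, M3=0 → 0 — matches
  M3 stuck-at-1: M0=0, M1=1, M2=1, M3=1 [stuck-at-1] → 1 — eliminated
Only M0 stuck-at-1 reproduces the observed 0.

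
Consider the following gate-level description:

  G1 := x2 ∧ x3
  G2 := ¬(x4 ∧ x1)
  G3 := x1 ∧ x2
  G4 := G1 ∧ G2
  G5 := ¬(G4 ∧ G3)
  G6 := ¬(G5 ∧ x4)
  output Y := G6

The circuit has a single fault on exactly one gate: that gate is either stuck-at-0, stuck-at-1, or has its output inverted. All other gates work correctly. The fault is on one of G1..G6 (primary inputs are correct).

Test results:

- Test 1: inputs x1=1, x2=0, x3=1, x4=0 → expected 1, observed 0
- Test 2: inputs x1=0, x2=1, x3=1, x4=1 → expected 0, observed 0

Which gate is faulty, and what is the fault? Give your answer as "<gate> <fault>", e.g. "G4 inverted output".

Fault-free values for test 1 (x1=1, x2=0, x3=1, x4=0): G1=0, G2=1, G3=0, G4=0, G5=1, G6=1, giving Y=1. Observed 0.
Test 1: faults giving observed 0 are {G6 stuck-at-0, G6 inverted output}.
Test 2 (x1=0, x2=1, x3=1, x4=1): fault-free G1=1, G2=1, G3=0, G4=1, G5=1, G6=0 → 0; observed 0. Eliminates G6 inverted output.
Only G6 stuck-at-0 is consistent with every test.

G6 stuck-at-0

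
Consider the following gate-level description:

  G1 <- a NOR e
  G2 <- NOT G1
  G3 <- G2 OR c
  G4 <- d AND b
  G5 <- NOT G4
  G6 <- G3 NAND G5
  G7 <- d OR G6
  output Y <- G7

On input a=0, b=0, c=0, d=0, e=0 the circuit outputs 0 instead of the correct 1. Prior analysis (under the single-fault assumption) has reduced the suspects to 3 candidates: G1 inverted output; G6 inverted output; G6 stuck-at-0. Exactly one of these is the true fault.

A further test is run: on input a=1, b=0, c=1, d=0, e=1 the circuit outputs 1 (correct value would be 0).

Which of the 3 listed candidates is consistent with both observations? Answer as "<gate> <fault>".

Evaluate each candidate on input a=1, b=0, c=1, d=0, e=1:
  G1 inverted output: G1=1 [inverted output], G2=0, G3=1, G4=0, G5=1, G6=0, G7=0 → 0 — eliminated
  G6 inverted output: G1=0, G2=1, G3=1, G4=0, G5=1, G6=1 [inverted output], G7=1 → 1 — matches
  G6 stuck-at-0: G1=0, G2=1, G3=1, G4=0, G5=1, G6=0 [stuck-at-0], G7=0 → 0 — eliminated
Only G6 inverted output reproduces the observed 1.

G6 inverted output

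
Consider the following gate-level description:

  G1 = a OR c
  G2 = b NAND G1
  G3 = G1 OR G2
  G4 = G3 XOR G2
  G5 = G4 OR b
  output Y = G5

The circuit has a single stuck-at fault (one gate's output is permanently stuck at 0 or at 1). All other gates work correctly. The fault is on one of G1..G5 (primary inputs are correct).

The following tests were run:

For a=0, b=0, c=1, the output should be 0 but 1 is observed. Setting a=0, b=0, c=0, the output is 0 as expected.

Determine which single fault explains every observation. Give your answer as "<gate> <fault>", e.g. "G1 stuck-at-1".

G2 stuck-at-0

Fault-free values for test 1 (a=0, b=0, c=1): G1=1, G2=1, G3=1, G4=0, G5=0, giving Y=0. Observed 1.
Test 1: faults giving observed 1 are {G2 stuck-at-0, G3 stuck-at-0, G4 stuck-at-1, G5 stuck-at-1}.
Test 2 (a=0, b=0, c=0): fault-free G1=0, G2=1, G3=1, G4=0, G5=0 → 0; observed 0. Eliminates G3 stuck-at-0, G4 stuck-at-1, G5 stuck-at-1.
Only G2 stuck-at-0 is consistent with every test.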